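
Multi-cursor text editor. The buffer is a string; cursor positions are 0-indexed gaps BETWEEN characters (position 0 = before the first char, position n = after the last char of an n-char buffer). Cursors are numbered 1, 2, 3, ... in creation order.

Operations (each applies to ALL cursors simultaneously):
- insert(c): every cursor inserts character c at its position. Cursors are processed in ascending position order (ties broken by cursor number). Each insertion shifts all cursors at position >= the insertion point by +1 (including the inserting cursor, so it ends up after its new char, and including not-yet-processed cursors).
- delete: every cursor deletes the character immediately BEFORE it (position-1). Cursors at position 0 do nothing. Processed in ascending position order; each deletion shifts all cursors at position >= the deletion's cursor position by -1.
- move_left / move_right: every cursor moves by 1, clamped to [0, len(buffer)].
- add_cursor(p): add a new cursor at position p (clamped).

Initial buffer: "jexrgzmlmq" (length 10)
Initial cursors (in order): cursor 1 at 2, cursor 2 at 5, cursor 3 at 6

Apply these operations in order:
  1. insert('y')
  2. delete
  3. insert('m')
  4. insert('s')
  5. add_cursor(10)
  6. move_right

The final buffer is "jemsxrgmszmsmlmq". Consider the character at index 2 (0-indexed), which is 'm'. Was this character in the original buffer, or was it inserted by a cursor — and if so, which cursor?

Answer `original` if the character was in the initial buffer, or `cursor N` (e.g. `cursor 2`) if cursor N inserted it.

Answer: cursor 1

Derivation:
After op 1 (insert('y')): buffer="jeyxrgyzymlmq" (len 13), cursors c1@3 c2@7 c3@9, authorship ..1...2.3....
After op 2 (delete): buffer="jexrgzmlmq" (len 10), cursors c1@2 c2@5 c3@6, authorship ..........
After op 3 (insert('m')): buffer="jemxrgmzmmlmq" (len 13), cursors c1@3 c2@7 c3@9, authorship ..1...2.3....
After op 4 (insert('s')): buffer="jemsxrgmszmsmlmq" (len 16), cursors c1@4 c2@9 c3@12, authorship ..11...22.33....
After op 5 (add_cursor(10)): buffer="jemsxrgmszmsmlmq" (len 16), cursors c1@4 c2@9 c4@10 c3@12, authorship ..11...22.33....
After op 6 (move_right): buffer="jemsxrgmszmsmlmq" (len 16), cursors c1@5 c2@10 c4@11 c3@13, authorship ..11...22.33....
Authorship (.=original, N=cursor N): . . 1 1 . . . 2 2 . 3 3 . . . .
Index 2: author = 1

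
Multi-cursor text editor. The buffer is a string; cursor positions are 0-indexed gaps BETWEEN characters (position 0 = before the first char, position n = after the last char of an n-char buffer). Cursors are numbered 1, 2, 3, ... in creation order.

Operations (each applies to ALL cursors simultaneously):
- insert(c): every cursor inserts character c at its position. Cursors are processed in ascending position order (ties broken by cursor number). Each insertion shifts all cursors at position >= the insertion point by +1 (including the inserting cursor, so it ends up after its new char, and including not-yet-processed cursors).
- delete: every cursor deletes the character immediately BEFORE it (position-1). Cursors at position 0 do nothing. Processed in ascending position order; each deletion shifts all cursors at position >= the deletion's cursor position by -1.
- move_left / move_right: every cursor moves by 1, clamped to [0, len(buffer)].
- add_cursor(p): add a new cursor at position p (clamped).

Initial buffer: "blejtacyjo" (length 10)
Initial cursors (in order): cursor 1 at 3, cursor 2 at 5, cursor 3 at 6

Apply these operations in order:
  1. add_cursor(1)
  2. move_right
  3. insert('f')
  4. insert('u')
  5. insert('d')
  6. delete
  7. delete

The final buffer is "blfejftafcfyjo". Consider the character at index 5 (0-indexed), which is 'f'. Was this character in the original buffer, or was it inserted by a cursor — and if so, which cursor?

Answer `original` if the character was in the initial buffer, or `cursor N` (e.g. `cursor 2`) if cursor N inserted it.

Answer: cursor 1

Derivation:
After op 1 (add_cursor(1)): buffer="blejtacyjo" (len 10), cursors c4@1 c1@3 c2@5 c3@6, authorship ..........
After op 2 (move_right): buffer="blejtacyjo" (len 10), cursors c4@2 c1@4 c2@6 c3@7, authorship ..........
After op 3 (insert('f')): buffer="blfejftafcfyjo" (len 14), cursors c4@3 c1@6 c2@9 c3@11, authorship ..4..1..2.3...
After op 4 (insert('u')): buffer="blfuejfutafucfuyjo" (len 18), cursors c4@4 c1@8 c2@12 c3@15, authorship ..44..11..22.33...
After op 5 (insert('d')): buffer="blfudejfudtafudcfudyjo" (len 22), cursors c4@5 c1@10 c2@15 c3@19, authorship ..444..111..222.333...
After op 6 (delete): buffer="blfuejfutafucfuyjo" (len 18), cursors c4@4 c1@8 c2@12 c3@15, authorship ..44..11..22.33...
After op 7 (delete): buffer="blfejftafcfyjo" (len 14), cursors c4@3 c1@6 c2@9 c3@11, authorship ..4..1..2.3...
Authorship (.=original, N=cursor N): . . 4 . . 1 . . 2 . 3 . . .
Index 5: author = 1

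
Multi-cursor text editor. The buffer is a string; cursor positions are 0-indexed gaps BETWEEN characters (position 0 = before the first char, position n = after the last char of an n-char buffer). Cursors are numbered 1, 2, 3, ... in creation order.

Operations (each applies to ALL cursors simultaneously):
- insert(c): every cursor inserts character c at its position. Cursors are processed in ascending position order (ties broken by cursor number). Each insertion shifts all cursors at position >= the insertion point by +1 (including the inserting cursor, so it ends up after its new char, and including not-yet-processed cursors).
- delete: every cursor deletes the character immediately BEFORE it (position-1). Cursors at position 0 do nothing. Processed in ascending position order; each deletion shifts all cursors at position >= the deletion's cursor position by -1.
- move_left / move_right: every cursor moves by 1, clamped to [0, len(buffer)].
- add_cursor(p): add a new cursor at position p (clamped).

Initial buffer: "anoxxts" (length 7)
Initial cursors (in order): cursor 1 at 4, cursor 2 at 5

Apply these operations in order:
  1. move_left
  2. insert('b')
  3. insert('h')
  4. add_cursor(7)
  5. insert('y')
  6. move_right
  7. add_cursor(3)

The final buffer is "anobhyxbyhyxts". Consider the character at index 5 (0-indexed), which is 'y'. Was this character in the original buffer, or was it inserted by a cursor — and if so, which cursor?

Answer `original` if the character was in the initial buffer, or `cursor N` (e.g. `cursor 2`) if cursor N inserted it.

Answer: cursor 1

Derivation:
After op 1 (move_left): buffer="anoxxts" (len 7), cursors c1@3 c2@4, authorship .......
After op 2 (insert('b')): buffer="anobxbxts" (len 9), cursors c1@4 c2@6, authorship ...1.2...
After op 3 (insert('h')): buffer="anobhxbhxts" (len 11), cursors c1@5 c2@8, authorship ...11.22...
After op 4 (add_cursor(7)): buffer="anobhxbhxts" (len 11), cursors c1@5 c3@7 c2@8, authorship ...11.22...
After op 5 (insert('y')): buffer="anobhyxbyhyxts" (len 14), cursors c1@6 c3@9 c2@11, authorship ...111.2322...
After op 6 (move_right): buffer="anobhyxbyhyxts" (len 14), cursors c1@7 c3@10 c2@12, authorship ...111.2322...
After op 7 (add_cursor(3)): buffer="anobhyxbyhyxts" (len 14), cursors c4@3 c1@7 c3@10 c2@12, authorship ...111.2322...
Authorship (.=original, N=cursor N): . . . 1 1 1 . 2 3 2 2 . . .
Index 5: author = 1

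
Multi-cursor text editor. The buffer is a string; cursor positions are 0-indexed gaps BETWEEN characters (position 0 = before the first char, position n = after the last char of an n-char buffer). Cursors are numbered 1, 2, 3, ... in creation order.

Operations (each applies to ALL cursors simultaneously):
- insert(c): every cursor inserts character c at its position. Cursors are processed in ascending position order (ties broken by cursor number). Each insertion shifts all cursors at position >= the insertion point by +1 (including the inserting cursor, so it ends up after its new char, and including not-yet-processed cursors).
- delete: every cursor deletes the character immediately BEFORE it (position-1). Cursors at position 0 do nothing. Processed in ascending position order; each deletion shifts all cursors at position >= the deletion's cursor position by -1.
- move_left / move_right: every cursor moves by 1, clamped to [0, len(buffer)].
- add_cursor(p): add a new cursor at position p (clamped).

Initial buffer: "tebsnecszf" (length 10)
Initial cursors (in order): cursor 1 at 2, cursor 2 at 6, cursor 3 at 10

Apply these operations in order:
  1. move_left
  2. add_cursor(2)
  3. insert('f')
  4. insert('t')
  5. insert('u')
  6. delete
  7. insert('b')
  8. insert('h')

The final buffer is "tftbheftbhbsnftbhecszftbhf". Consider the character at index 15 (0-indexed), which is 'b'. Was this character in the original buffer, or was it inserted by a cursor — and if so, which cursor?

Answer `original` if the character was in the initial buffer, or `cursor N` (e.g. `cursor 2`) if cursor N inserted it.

Answer: cursor 2

Derivation:
After op 1 (move_left): buffer="tebsnecszf" (len 10), cursors c1@1 c2@5 c3@9, authorship ..........
After op 2 (add_cursor(2)): buffer="tebsnecszf" (len 10), cursors c1@1 c4@2 c2@5 c3@9, authorship ..........
After op 3 (insert('f')): buffer="tfefbsnfecszff" (len 14), cursors c1@2 c4@4 c2@8 c3@13, authorship .1.4...2....3.
After op 4 (insert('t')): buffer="tfteftbsnftecszftf" (len 18), cursors c1@3 c4@6 c2@11 c3@17, authorship .11.44...22....33.
After op 5 (insert('u')): buffer="tftueftubsnftuecszftuf" (len 22), cursors c1@4 c4@8 c2@14 c3@21, authorship .111.444...222....333.
After op 6 (delete): buffer="tfteftbsnftecszftf" (len 18), cursors c1@3 c4@6 c2@11 c3@17, authorship .11.44...22....33.
After op 7 (insert('b')): buffer="tftbeftbbsnftbecszftbf" (len 22), cursors c1@4 c4@8 c2@14 c3@21, authorship .111.444...222....333.
After op 8 (insert('h')): buffer="tftbheftbhbsnftbhecszftbhf" (len 26), cursors c1@5 c4@10 c2@17 c3@25, authorship .1111.4444...2222....3333.
Authorship (.=original, N=cursor N): . 1 1 1 1 . 4 4 4 4 . . . 2 2 2 2 . . . . 3 3 3 3 .
Index 15: author = 2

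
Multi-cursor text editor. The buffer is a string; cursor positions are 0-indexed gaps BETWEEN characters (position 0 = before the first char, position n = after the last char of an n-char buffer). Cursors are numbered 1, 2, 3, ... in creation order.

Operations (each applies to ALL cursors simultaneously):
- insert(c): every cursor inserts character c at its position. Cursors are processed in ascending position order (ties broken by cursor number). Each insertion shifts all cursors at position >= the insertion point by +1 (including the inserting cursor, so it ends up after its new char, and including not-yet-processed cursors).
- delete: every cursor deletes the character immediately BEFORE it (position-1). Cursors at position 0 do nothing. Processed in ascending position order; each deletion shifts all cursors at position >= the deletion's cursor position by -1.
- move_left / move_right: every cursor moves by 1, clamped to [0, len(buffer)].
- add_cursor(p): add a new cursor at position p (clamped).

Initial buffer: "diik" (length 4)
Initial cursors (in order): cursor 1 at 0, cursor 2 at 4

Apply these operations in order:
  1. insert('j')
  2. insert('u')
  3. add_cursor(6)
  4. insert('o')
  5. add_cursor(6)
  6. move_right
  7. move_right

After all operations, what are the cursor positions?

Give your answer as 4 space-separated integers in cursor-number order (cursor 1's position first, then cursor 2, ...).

After op 1 (insert('j')): buffer="jdiikj" (len 6), cursors c1@1 c2@6, authorship 1....2
After op 2 (insert('u')): buffer="judiikju" (len 8), cursors c1@2 c2@8, authorship 11....22
After op 3 (add_cursor(6)): buffer="judiikju" (len 8), cursors c1@2 c3@6 c2@8, authorship 11....22
After op 4 (insert('o')): buffer="juodiikojuo" (len 11), cursors c1@3 c3@8 c2@11, authorship 111....3222
After op 5 (add_cursor(6)): buffer="juodiikojuo" (len 11), cursors c1@3 c4@6 c3@8 c2@11, authorship 111....3222
After op 6 (move_right): buffer="juodiikojuo" (len 11), cursors c1@4 c4@7 c3@9 c2@11, authorship 111....3222
After op 7 (move_right): buffer="juodiikojuo" (len 11), cursors c1@5 c4@8 c3@10 c2@11, authorship 111....3222

Answer: 5 11 10 8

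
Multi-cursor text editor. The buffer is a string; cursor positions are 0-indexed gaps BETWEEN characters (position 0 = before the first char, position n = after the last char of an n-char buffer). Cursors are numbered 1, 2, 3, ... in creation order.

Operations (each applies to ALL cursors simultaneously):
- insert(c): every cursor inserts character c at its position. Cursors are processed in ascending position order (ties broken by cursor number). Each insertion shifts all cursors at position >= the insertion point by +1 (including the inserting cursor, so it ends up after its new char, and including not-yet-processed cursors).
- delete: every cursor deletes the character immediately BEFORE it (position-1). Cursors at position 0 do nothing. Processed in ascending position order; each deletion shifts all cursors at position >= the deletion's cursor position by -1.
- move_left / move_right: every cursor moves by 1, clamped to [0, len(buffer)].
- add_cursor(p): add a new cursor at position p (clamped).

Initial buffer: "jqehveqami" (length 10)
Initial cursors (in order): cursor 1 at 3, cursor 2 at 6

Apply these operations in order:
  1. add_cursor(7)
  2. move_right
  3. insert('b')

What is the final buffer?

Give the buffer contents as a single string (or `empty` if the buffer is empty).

Answer: jqehbveqbabmi

Derivation:
After op 1 (add_cursor(7)): buffer="jqehveqami" (len 10), cursors c1@3 c2@6 c3@7, authorship ..........
After op 2 (move_right): buffer="jqehveqami" (len 10), cursors c1@4 c2@7 c3@8, authorship ..........
After op 3 (insert('b')): buffer="jqehbveqbabmi" (len 13), cursors c1@5 c2@9 c3@11, authorship ....1...2.3..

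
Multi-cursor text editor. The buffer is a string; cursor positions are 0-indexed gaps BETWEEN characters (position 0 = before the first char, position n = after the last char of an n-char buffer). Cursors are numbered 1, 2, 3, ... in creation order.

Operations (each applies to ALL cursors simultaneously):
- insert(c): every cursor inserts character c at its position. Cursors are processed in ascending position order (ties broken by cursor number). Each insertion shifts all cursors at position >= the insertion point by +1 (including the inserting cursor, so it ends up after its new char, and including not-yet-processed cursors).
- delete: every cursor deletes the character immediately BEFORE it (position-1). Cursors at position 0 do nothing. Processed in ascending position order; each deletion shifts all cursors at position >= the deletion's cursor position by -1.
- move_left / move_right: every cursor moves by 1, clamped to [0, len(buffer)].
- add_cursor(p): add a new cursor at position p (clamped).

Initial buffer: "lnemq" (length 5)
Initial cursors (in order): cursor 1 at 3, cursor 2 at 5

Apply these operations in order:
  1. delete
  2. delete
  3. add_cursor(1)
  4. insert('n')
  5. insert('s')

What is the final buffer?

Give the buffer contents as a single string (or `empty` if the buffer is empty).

Answer: lnnnsss

Derivation:
After op 1 (delete): buffer="lnm" (len 3), cursors c1@2 c2@3, authorship ...
After op 2 (delete): buffer="l" (len 1), cursors c1@1 c2@1, authorship .
After op 3 (add_cursor(1)): buffer="l" (len 1), cursors c1@1 c2@1 c3@1, authorship .
After op 4 (insert('n')): buffer="lnnn" (len 4), cursors c1@4 c2@4 c3@4, authorship .123
After op 5 (insert('s')): buffer="lnnnsss" (len 7), cursors c1@7 c2@7 c3@7, authorship .123123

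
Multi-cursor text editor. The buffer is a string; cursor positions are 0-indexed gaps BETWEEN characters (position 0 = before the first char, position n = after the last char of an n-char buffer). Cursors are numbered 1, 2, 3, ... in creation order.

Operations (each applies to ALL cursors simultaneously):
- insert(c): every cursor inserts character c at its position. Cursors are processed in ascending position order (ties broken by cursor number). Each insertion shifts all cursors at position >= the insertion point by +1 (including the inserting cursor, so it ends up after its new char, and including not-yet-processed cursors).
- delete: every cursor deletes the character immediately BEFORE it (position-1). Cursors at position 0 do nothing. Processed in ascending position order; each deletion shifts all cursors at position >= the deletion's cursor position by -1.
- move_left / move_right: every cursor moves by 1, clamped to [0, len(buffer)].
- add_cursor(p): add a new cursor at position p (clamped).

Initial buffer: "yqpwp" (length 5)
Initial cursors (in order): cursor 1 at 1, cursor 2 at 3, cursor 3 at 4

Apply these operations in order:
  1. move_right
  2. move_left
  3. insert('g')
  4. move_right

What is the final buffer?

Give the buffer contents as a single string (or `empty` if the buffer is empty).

After op 1 (move_right): buffer="yqpwp" (len 5), cursors c1@2 c2@4 c3@5, authorship .....
After op 2 (move_left): buffer="yqpwp" (len 5), cursors c1@1 c2@3 c3@4, authorship .....
After op 3 (insert('g')): buffer="ygqpgwgp" (len 8), cursors c1@2 c2@5 c3@7, authorship .1..2.3.
After op 4 (move_right): buffer="ygqpgwgp" (len 8), cursors c1@3 c2@6 c3@8, authorship .1..2.3.

Answer: ygqpgwgp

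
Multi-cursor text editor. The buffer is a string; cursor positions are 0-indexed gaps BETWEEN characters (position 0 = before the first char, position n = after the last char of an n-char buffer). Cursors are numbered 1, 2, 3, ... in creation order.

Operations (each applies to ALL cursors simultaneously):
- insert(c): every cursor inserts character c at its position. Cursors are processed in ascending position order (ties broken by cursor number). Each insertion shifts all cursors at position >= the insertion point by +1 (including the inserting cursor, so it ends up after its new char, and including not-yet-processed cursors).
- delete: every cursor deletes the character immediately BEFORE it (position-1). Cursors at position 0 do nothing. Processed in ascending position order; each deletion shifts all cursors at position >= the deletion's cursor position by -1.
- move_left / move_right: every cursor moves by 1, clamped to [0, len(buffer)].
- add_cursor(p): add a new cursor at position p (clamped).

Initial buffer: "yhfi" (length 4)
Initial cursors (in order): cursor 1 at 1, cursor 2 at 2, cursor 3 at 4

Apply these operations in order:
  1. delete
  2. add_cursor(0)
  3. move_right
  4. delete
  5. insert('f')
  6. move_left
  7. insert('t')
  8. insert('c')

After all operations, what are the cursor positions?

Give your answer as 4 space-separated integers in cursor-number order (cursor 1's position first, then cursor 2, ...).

After op 1 (delete): buffer="f" (len 1), cursors c1@0 c2@0 c3@1, authorship .
After op 2 (add_cursor(0)): buffer="f" (len 1), cursors c1@0 c2@0 c4@0 c3@1, authorship .
After op 3 (move_right): buffer="f" (len 1), cursors c1@1 c2@1 c3@1 c4@1, authorship .
After op 4 (delete): buffer="" (len 0), cursors c1@0 c2@0 c3@0 c4@0, authorship 
After op 5 (insert('f')): buffer="ffff" (len 4), cursors c1@4 c2@4 c3@4 c4@4, authorship 1234
After op 6 (move_left): buffer="ffff" (len 4), cursors c1@3 c2@3 c3@3 c4@3, authorship 1234
After op 7 (insert('t')): buffer="fffttttf" (len 8), cursors c1@7 c2@7 c3@7 c4@7, authorship 12312344
After op 8 (insert('c')): buffer="fffttttccccf" (len 12), cursors c1@11 c2@11 c3@11 c4@11, authorship 123123412344

Answer: 11 11 11 11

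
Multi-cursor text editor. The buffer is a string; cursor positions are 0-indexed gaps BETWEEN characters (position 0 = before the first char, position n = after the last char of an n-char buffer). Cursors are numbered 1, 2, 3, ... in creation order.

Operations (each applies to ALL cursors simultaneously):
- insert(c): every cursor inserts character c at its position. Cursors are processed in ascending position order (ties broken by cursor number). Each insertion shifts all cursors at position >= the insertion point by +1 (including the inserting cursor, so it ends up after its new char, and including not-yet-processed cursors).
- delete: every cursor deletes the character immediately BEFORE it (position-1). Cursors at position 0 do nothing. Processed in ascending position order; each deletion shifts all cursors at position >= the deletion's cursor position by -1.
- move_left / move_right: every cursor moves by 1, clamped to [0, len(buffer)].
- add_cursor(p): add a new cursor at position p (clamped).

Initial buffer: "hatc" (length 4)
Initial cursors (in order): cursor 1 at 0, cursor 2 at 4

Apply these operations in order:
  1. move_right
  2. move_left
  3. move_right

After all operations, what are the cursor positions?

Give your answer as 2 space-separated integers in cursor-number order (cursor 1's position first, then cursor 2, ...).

After op 1 (move_right): buffer="hatc" (len 4), cursors c1@1 c2@4, authorship ....
After op 2 (move_left): buffer="hatc" (len 4), cursors c1@0 c2@3, authorship ....
After op 3 (move_right): buffer="hatc" (len 4), cursors c1@1 c2@4, authorship ....

Answer: 1 4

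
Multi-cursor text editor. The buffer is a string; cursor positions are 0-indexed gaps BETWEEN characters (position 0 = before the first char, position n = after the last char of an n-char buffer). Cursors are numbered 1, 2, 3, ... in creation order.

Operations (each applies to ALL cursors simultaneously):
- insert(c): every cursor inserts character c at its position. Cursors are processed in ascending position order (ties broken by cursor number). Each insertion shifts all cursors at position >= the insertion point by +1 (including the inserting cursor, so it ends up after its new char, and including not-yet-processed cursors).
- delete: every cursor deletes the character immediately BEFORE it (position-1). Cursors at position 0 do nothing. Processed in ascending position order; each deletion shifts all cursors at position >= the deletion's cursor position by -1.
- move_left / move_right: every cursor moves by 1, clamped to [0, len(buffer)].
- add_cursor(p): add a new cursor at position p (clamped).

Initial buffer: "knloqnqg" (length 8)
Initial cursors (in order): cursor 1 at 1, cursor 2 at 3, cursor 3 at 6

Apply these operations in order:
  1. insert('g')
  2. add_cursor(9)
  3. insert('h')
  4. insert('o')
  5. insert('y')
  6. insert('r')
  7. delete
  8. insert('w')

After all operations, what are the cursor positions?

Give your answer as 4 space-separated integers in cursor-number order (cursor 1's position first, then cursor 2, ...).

Answer: 6 13 25 25

Derivation:
After op 1 (insert('g')): buffer="kgnlgoqngqg" (len 11), cursors c1@2 c2@5 c3@9, authorship .1..2...3..
After op 2 (add_cursor(9)): buffer="kgnlgoqngqg" (len 11), cursors c1@2 c2@5 c3@9 c4@9, authorship .1..2...3..
After op 3 (insert('h')): buffer="kghnlghoqnghhqg" (len 15), cursors c1@3 c2@7 c3@13 c4@13, authorship .11..22...334..
After op 4 (insert('o')): buffer="kghonlghooqnghhooqg" (len 19), cursors c1@4 c2@9 c3@17 c4@17, authorship .111..222...33434..
After op 5 (insert('y')): buffer="kghoynlghoyoqnghhooyyqg" (len 23), cursors c1@5 c2@11 c3@21 c4@21, authorship .1111..2222...3343434..
After op 6 (insert('r')): buffer="kghoyrnlghoyroqnghhooyyrrqg" (len 27), cursors c1@6 c2@13 c3@25 c4@25, authorship .11111..22222...334343434..
After op 7 (delete): buffer="kghoynlghoyoqnghhooyyqg" (len 23), cursors c1@5 c2@11 c3@21 c4@21, authorship .1111..2222...3343434..
After op 8 (insert('w')): buffer="kghoywnlghoywoqnghhooyywwqg" (len 27), cursors c1@6 c2@13 c3@25 c4@25, authorship .11111..22222...334343434..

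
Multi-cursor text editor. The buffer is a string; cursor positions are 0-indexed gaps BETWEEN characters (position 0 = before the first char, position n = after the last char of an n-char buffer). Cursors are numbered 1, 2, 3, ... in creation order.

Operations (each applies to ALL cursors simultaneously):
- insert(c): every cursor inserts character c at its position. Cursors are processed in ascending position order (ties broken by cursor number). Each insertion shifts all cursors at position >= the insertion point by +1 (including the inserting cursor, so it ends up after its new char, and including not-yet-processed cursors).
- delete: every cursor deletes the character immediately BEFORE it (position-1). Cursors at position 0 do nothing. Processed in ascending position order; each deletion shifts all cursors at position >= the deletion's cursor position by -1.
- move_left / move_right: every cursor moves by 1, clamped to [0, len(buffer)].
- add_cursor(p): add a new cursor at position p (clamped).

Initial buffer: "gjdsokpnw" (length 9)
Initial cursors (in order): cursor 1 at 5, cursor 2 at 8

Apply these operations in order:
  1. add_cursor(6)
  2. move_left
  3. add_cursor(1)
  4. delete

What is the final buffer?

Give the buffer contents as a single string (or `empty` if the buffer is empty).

After op 1 (add_cursor(6)): buffer="gjdsokpnw" (len 9), cursors c1@5 c3@6 c2@8, authorship .........
After op 2 (move_left): buffer="gjdsokpnw" (len 9), cursors c1@4 c3@5 c2@7, authorship .........
After op 3 (add_cursor(1)): buffer="gjdsokpnw" (len 9), cursors c4@1 c1@4 c3@5 c2@7, authorship .........
After op 4 (delete): buffer="jdknw" (len 5), cursors c4@0 c1@2 c3@2 c2@3, authorship .....

Answer: jdknw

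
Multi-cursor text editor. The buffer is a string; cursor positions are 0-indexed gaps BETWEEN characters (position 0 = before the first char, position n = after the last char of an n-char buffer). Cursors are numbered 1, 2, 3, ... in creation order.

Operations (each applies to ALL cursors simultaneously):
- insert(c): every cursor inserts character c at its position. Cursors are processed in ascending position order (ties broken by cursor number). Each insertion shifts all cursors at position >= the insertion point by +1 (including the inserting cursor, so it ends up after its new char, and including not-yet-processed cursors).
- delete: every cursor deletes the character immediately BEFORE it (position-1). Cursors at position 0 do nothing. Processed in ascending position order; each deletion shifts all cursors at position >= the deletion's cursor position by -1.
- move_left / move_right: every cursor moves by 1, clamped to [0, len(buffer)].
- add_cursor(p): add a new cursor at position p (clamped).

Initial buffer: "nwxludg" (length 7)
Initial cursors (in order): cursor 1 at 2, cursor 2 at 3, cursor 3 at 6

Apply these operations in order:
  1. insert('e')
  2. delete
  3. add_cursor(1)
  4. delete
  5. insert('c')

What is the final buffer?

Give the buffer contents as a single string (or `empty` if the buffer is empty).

Answer: ccclucg

Derivation:
After op 1 (insert('e')): buffer="nwexeludeg" (len 10), cursors c1@3 c2@5 c3@9, authorship ..1.2...3.
After op 2 (delete): buffer="nwxludg" (len 7), cursors c1@2 c2@3 c3@6, authorship .......
After op 3 (add_cursor(1)): buffer="nwxludg" (len 7), cursors c4@1 c1@2 c2@3 c3@6, authorship .......
After op 4 (delete): buffer="lug" (len 3), cursors c1@0 c2@0 c4@0 c3@2, authorship ...
After op 5 (insert('c')): buffer="ccclucg" (len 7), cursors c1@3 c2@3 c4@3 c3@6, authorship 124..3.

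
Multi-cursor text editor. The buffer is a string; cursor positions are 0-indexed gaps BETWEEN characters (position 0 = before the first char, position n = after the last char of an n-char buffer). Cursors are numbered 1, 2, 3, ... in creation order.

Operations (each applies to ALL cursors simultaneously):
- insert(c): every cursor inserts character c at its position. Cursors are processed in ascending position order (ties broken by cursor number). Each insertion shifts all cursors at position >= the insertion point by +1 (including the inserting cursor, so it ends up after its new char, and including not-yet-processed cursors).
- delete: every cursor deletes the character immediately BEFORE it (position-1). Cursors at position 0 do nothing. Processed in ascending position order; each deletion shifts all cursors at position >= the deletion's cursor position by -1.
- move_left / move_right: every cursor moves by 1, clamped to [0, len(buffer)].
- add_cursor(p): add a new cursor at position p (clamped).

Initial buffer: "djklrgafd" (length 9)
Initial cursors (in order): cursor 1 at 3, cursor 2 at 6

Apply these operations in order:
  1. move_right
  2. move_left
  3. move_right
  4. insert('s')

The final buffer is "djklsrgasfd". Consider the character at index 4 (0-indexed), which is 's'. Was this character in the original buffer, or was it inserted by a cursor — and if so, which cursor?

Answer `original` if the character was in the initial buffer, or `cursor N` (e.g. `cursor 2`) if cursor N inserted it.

After op 1 (move_right): buffer="djklrgafd" (len 9), cursors c1@4 c2@7, authorship .........
After op 2 (move_left): buffer="djklrgafd" (len 9), cursors c1@3 c2@6, authorship .........
After op 3 (move_right): buffer="djklrgafd" (len 9), cursors c1@4 c2@7, authorship .........
After op 4 (insert('s')): buffer="djklsrgasfd" (len 11), cursors c1@5 c2@9, authorship ....1...2..
Authorship (.=original, N=cursor N): . . . . 1 . . . 2 . .
Index 4: author = 1

Answer: cursor 1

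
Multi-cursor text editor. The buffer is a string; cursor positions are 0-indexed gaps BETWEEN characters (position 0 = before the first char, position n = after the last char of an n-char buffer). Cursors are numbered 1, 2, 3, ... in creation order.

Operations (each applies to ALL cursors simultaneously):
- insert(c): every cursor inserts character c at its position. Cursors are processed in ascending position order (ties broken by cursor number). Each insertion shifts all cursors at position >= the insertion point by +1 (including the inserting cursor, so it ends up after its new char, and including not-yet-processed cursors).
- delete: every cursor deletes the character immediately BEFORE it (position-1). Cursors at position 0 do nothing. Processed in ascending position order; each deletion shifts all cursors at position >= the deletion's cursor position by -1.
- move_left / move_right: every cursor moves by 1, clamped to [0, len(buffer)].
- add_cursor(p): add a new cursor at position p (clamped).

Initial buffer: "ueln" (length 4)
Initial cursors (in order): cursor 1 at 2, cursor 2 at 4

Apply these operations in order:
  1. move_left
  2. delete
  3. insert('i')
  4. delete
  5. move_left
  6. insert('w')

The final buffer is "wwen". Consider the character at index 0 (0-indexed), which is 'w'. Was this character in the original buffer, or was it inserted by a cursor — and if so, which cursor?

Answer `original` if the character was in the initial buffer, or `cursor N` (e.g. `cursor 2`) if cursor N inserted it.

After op 1 (move_left): buffer="ueln" (len 4), cursors c1@1 c2@3, authorship ....
After op 2 (delete): buffer="en" (len 2), cursors c1@0 c2@1, authorship ..
After op 3 (insert('i')): buffer="iein" (len 4), cursors c1@1 c2@3, authorship 1.2.
After op 4 (delete): buffer="en" (len 2), cursors c1@0 c2@1, authorship ..
After op 5 (move_left): buffer="en" (len 2), cursors c1@0 c2@0, authorship ..
After op 6 (insert('w')): buffer="wwen" (len 4), cursors c1@2 c2@2, authorship 12..
Authorship (.=original, N=cursor N): 1 2 . .
Index 0: author = 1

Answer: cursor 1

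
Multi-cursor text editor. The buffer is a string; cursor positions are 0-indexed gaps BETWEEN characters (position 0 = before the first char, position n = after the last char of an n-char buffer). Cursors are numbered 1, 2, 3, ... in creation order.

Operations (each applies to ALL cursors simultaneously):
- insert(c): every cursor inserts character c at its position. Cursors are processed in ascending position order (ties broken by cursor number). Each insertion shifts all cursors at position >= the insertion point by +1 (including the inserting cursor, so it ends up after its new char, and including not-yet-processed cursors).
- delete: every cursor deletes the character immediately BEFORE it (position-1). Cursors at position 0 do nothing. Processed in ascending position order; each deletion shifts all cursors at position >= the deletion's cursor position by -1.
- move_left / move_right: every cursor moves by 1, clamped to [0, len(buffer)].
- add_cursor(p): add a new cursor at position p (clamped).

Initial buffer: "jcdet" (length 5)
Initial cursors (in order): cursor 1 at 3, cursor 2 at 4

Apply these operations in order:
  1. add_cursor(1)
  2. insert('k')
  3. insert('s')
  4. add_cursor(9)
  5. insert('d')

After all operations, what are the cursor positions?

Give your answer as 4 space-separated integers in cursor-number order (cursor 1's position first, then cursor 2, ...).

After op 1 (add_cursor(1)): buffer="jcdet" (len 5), cursors c3@1 c1@3 c2@4, authorship .....
After op 2 (insert('k')): buffer="jkcdkekt" (len 8), cursors c3@2 c1@5 c2@7, authorship .3..1.2.
After op 3 (insert('s')): buffer="jkscdksekst" (len 11), cursors c3@3 c1@7 c2@10, authorship .33..11.22.
After op 4 (add_cursor(9)): buffer="jkscdksekst" (len 11), cursors c3@3 c1@7 c4@9 c2@10, authorship .33..11.22.
After op 5 (insert('d')): buffer="jksdcdksdekdsdt" (len 15), cursors c3@4 c1@9 c4@12 c2@14, authorship .333..111.2422.

Answer: 9 14 4 12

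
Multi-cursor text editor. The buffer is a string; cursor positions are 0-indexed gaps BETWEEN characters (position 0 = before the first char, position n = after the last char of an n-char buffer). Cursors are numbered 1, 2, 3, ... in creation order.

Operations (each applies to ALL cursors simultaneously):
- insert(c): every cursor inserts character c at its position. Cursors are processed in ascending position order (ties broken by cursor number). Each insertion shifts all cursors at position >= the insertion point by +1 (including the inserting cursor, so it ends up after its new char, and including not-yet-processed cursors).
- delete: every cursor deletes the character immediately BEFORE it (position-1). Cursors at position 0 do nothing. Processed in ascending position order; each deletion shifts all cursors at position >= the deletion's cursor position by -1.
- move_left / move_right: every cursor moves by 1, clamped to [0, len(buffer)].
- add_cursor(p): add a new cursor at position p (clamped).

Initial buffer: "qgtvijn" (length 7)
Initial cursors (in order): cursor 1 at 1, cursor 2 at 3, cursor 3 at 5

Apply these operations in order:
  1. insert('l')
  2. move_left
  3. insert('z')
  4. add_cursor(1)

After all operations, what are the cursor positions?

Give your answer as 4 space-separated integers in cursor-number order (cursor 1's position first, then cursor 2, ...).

After op 1 (insert('l')): buffer="qlgtlviljn" (len 10), cursors c1@2 c2@5 c3@8, authorship .1..2..3..
After op 2 (move_left): buffer="qlgtlviljn" (len 10), cursors c1@1 c2@4 c3@7, authorship .1..2..3..
After op 3 (insert('z')): buffer="qzlgtzlvizljn" (len 13), cursors c1@2 c2@6 c3@10, authorship .11..22..33..
After op 4 (add_cursor(1)): buffer="qzlgtzlvizljn" (len 13), cursors c4@1 c1@2 c2@6 c3@10, authorship .11..22..33..

Answer: 2 6 10 1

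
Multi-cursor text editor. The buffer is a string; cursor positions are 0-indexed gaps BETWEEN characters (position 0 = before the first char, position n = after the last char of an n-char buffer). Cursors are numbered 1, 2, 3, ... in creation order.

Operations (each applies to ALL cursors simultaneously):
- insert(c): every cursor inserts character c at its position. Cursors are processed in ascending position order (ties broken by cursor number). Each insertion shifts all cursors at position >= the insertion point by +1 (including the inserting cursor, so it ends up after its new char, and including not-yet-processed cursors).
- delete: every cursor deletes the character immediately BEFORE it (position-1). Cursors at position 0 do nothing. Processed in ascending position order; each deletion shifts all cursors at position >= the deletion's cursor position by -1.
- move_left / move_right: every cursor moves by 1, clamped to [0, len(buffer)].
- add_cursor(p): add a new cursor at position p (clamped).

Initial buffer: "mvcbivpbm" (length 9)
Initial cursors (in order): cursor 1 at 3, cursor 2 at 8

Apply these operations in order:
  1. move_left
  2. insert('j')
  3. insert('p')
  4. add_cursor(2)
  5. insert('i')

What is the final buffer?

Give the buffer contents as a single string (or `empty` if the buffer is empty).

After op 1 (move_left): buffer="mvcbivpbm" (len 9), cursors c1@2 c2@7, authorship .........
After op 2 (insert('j')): buffer="mvjcbivpjbm" (len 11), cursors c1@3 c2@9, authorship ..1.....2..
After op 3 (insert('p')): buffer="mvjpcbivpjpbm" (len 13), cursors c1@4 c2@11, authorship ..11.....22..
After op 4 (add_cursor(2)): buffer="mvjpcbivpjpbm" (len 13), cursors c3@2 c1@4 c2@11, authorship ..11.....22..
After op 5 (insert('i')): buffer="mvijpicbivpjpibm" (len 16), cursors c3@3 c1@6 c2@14, authorship ..3111.....222..

Answer: mvijpicbivpjpibm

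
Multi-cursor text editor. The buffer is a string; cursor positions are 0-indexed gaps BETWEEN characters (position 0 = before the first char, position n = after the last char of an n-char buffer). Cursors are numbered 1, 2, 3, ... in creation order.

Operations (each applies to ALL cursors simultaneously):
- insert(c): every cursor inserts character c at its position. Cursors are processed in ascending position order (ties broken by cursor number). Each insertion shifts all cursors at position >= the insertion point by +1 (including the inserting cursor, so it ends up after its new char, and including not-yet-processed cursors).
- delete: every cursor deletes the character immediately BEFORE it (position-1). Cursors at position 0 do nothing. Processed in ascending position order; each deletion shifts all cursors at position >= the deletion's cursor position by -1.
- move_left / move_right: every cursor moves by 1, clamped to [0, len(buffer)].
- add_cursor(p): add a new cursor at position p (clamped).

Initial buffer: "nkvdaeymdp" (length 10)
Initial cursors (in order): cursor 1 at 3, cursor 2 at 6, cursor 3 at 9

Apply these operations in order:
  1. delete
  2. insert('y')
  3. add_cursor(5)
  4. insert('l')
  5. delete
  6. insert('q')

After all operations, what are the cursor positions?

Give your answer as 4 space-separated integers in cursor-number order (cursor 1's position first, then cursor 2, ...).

Answer: 4 9 13 7

Derivation:
After op 1 (delete): buffer="nkdaymp" (len 7), cursors c1@2 c2@4 c3@6, authorship .......
After op 2 (insert('y')): buffer="nkydayymyp" (len 10), cursors c1@3 c2@6 c3@9, authorship ..1..2..3.
After op 3 (add_cursor(5)): buffer="nkydayymyp" (len 10), cursors c1@3 c4@5 c2@6 c3@9, authorship ..1..2..3.
After op 4 (insert('l')): buffer="nkyldalylymylp" (len 14), cursors c1@4 c4@7 c2@9 c3@13, authorship ..11..422..33.
After op 5 (delete): buffer="nkydayymyp" (len 10), cursors c1@3 c4@5 c2@6 c3@9, authorship ..1..2..3.
After op 6 (insert('q')): buffer="nkyqdaqyqymyqp" (len 14), cursors c1@4 c4@7 c2@9 c3@13, authorship ..11..422..33.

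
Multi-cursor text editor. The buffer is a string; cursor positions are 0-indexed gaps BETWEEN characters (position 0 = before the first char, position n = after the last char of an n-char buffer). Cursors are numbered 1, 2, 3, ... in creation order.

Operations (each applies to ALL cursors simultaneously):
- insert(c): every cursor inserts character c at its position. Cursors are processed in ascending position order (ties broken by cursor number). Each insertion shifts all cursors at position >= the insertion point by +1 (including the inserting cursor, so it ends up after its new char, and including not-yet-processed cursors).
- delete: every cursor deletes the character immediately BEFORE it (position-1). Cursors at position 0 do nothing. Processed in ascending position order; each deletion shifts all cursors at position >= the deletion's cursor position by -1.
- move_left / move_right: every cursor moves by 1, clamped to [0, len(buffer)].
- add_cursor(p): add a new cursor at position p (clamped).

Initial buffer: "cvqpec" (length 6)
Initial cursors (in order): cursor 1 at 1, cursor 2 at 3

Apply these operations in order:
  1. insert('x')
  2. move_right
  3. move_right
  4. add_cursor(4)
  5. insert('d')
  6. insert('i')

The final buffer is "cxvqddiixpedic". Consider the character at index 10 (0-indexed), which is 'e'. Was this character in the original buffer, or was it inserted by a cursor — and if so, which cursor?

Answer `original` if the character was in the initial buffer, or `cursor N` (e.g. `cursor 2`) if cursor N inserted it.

Answer: original

Derivation:
After op 1 (insert('x')): buffer="cxvqxpec" (len 8), cursors c1@2 c2@5, authorship .1..2...
After op 2 (move_right): buffer="cxvqxpec" (len 8), cursors c1@3 c2@6, authorship .1..2...
After op 3 (move_right): buffer="cxvqxpec" (len 8), cursors c1@4 c2@7, authorship .1..2...
After op 4 (add_cursor(4)): buffer="cxvqxpec" (len 8), cursors c1@4 c3@4 c2@7, authorship .1..2...
After op 5 (insert('d')): buffer="cxvqddxpedc" (len 11), cursors c1@6 c3@6 c2@10, authorship .1..132..2.
After op 6 (insert('i')): buffer="cxvqddiixpedic" (len 14), cursors c1@8 c3@8 c2@13, authorship .1..13132..22.
Authorship (.=original, N=cursor N): . 1 . . 1 3 1 3 2 . . 2 2 .
Index 10: author = original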